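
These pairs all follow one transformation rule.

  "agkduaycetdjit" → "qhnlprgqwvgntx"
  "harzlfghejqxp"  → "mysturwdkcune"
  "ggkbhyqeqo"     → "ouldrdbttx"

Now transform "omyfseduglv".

Looking at the pairs, the operation is to shift every letter 13 places forward in the alphabet (wrapping around) — i.e. ROT13, then move the first 3 characters to the end (rotate left by 3).
Applying both steps to "omyfseduglv": "bzlsfrqhtyi", then "sfrqhtyibzl".

sfrqhtyibzl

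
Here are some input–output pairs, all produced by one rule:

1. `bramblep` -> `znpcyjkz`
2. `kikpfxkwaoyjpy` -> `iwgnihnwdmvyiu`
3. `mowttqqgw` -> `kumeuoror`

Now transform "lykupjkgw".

Each output is the input with this applied: shift every letter 2 places backward in the alphabet (wrapping around), then take characters alternately from the front and the back (1st, last, 2nd, 2nd-last, ...).
Working it through for "lykupjkgw": intermediate "jwisnhieu", final "juweiishn".

juweiishn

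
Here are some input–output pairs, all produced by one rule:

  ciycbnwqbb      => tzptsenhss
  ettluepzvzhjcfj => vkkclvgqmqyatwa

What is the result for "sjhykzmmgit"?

The rule is to shift every letter 9 places backward in the alphabet (wrapping around).
For "sjhykzmmgit" the result is "jaypbqddxzk".

jaypbqddxzk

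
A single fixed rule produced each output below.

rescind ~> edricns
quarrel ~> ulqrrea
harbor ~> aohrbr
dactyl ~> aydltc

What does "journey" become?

The rule is to swap each adjacent pair of characters (1↔2, 3↔4, ...), then take characters alternately from the front and the back (1st, last, 2nd, 2nd-last, ...).
On "journey": the first step gives "ojrueny", and the second then gives "oyjnreu".

oyjnreu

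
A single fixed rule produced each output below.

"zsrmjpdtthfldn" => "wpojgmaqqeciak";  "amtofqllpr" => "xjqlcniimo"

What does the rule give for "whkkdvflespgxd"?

Looking at the pairs, the operation is to shift every letter 3 places backward in the alphabet (wrapping around).
Doing the same to "whkkdvflespgxd": "tehhascibpmdua".

tehhascibpmdua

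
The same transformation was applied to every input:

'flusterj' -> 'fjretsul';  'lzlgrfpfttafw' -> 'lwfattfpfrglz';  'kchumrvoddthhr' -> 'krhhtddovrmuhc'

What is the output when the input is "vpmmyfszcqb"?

Rule — move the first character to the end, then reverse the string.
Doing the same to "vpmmyfszcqb": "vbqczsfymmp".

vbqczsfymmp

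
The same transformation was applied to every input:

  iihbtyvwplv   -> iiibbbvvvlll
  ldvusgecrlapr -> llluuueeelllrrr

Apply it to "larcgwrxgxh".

lllcccrrrxxx

The transformation: keep one character in every 3, starting at position 1 (positions 1st, 4th, 7th, ...), then repeat every character 3 times.
On "larcgwrxgxh": the first step gives "lcrx", and the second then gives "lllcccrrrxxx".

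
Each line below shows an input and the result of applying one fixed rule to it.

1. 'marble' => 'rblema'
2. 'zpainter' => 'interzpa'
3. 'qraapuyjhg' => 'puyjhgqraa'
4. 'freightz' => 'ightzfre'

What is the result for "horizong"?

izonghor

Each output is the input with this applied: swap the front and back halves of the string, then move the last character to the front.
"horizong" → "zonghori" → "izonghor".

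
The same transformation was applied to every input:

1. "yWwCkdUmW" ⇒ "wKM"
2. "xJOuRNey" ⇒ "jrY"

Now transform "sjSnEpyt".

JeT

What's happening: keep one character in every 3, starting at position 2 (positions 2nd, 5th, 8th, ...), then flip the case of every letter.
Working it through for "sjSnEpyt": intermediate "jEt", final "JeT".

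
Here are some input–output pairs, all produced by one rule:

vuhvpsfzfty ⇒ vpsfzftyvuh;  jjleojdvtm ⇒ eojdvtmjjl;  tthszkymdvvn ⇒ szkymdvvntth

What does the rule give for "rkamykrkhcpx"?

mykrkhcpxrka

Looking at the pairs, the operation is to move the first 3 characters to the end (rotate left by 3).
Applying that to "rkamykrkhcpx" gives "mykrkhcpxrka".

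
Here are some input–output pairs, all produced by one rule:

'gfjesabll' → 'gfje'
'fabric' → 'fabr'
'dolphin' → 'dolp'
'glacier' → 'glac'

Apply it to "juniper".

Rule — keep only the first 4 characters.
For "juniper" the result is "juni".

juni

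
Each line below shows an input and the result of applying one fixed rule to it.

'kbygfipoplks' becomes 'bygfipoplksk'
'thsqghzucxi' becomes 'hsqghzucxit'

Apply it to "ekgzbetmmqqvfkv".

The rule is to move the first character to the end.
Applying that to "ekgzbetmmqqvfkv" gives "kgzbetmmqqvfkve".

kgzbetmmqqvfkve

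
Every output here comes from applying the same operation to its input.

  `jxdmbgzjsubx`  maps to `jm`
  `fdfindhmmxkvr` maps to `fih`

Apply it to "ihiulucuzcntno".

iuc

In each case the input is transformed by: keep one character in every 3, starting at position 1 (positions 1st, 4th, 7th, ...), then delete the last 2 characters.
"ihiulucuzcntno" → "iuccn" → "iuc".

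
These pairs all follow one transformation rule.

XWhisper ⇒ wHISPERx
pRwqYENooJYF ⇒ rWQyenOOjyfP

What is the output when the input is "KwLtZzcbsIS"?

WlTzZCBSisk

The transformation: flip the case of every letter, then move the first character to the end.
Working it through for "KwLtZzcbsIS": intermediate "kWlTzZCBSis", final "WlTzZCBSisk".
(Check on "pRwqYENooJYF": → "PrWQyenOOjyf" → "rWQyenOOjyfP" ✓)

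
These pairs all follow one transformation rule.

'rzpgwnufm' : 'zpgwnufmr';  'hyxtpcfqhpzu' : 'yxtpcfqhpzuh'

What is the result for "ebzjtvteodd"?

bzjtvteodde

The pattern: move the first character to the end.
On "ebzjtvteodd" that produces "bzjtvteodde".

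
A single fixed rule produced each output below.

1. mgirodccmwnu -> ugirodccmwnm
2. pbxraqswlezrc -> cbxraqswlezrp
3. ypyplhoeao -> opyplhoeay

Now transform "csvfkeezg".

gsvfkeezc

Rule — swap the first and last characters.
"csvfkeezg" → "gsvfkeezc".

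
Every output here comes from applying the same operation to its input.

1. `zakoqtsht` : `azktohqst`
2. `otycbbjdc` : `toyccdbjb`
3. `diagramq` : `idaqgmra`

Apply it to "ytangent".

What's happening: move the first character to the end, then take characters alternately from the front and the back (1st, last, 2nd, 2nd-last, ...).
Working it through for "ytangent": intermediate "tangenty", final "tyatnnge".

tyatnnge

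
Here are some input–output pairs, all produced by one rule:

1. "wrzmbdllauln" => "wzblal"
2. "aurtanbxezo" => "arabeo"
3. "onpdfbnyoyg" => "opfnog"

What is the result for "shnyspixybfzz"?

snsiyfz

The transformation: keep every other character starting from the first (positions 1st, 3rd, 5th, ...).
"shnyspixybfzz" → "snsiyfz".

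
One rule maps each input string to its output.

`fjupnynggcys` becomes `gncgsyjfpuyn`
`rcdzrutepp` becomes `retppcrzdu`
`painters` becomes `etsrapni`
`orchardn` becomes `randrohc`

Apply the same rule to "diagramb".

arbmidga

Each output is the input with this applied: swap each adjacent pair of characters (1↔2, 3↔4, ...), then swap the front and back halves of the string.
On "diagramb": the first step gives "idgaarbm", and the second then gives "arbmidga".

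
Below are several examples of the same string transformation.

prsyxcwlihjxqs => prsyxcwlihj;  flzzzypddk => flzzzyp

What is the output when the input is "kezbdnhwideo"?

The pattern: delete the last 3 characters.
For "kezbdnhwideo" the result is "kezbdnhwi".

kezbdnhwi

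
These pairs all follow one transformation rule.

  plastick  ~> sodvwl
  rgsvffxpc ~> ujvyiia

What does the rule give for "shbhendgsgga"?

vkekhqgjvj

The rule is to shift every letter 3 places forward in the alphabet (wrapping around), then delete the last 2 characters.
For "shbhendgsgga", step one produces "vkekhqgjvjjd"; step two turns that into "vkekhqgjvj".
(Check on "rgsvffxpc": → "ujvyiiasf" → "ujvyiia" ✓)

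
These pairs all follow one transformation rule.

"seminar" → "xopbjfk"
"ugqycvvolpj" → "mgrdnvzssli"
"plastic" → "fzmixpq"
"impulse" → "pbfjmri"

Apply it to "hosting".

The rule is to shift every letter 3 places backward in the alphabet (wrapping around), then move the last 2 characters to the front (rotate right by 2).
Applying both steps to "hosting": "elpqfkd", then "kdelpqf".
(Check on "ugqycvvolpj": → "rdnvzsslimg" → "mgrdnvzssli" ✓)

kdelpqf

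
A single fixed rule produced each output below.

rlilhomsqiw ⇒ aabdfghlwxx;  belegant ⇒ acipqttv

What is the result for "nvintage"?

Rule — shift every letter 11 places backward in the alphabet (wrapping around), then sort the characters into alphabetical order.
Applying both steps to "nvintage": "ckxcipvt", then "ccikptvx".
(Check on "rlilhomsqiw": → "gaxawdbhfxl" → "aabdfghlwxx" ✓)

ccikptvx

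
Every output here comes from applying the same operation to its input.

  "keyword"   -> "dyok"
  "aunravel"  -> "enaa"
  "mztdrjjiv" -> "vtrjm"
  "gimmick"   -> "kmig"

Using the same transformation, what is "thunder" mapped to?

rudt

Rule — keep every other character starting from the first (positions 1st, 3rd, 5th, ...), then swap the first and last characters.
For "thunder" the result is "rudt".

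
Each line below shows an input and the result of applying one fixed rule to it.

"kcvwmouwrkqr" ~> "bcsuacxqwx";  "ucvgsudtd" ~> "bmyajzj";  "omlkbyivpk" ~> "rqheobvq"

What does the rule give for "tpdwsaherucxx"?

jcygnkxaidd

In each case the input is transformed by: delete the first 2 characters, then shift every letter 6 places forward in the alphabet (wrapping around).
On "tpdwsaherucxx": the first step gives "dwsaherucxx", and the second then gives "jcygnkxaidd".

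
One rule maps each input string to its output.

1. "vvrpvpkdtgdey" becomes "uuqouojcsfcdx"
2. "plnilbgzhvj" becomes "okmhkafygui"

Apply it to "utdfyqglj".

tscexpfki

In each case the input is transformed by: shift every letter 1 place backward in the alphabet (wrapping around).
For "utdfyqglj" the result is "tscexpfki".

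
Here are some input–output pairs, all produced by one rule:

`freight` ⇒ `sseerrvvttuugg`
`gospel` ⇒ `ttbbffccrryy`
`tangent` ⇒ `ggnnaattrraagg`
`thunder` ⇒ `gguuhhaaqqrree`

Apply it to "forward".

In each case the input is transformed by: double every character, then shift every letter 13 places forward in the alphabet (wrapping around) — i.e. ROT13.
"forward" → "ffoorrwwaarrdd" → "ssbbeejjnneeqq".

ssbbeejjnneeqq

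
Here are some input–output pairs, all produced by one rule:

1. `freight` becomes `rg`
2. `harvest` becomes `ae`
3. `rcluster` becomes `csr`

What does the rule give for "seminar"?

What's happening: keep one character in every 3, starting at position 2 (positions 2nd, 5th, 8th, ...).
Doing the same to "seminar": "en".

en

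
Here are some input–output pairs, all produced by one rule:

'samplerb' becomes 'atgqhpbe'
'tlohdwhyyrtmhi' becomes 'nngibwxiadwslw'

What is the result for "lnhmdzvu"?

The transformation: swap the front and back halves of the string, then shift every letter 11 places backward in the alphabet (wrapping around).
For "lnhmdzvu" the result is "sokjacwb".

sokjacwb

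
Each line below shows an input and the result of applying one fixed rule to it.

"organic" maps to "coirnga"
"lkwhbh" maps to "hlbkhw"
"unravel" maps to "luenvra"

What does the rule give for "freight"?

In each case the input is transformed by: take characters alternately from the front and the back (1st, last, 2nd, 2nd-last, ...), then swap each adjacent pair of characters (1↔2, 3↔4, ...).
For "freight", step one produces "ftrhegi"; step two turns that into "tfhrgei".

tfhrgei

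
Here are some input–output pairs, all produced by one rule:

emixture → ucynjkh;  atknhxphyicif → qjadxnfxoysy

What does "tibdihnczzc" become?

Each output is the input with this applied: delete the last character, then shift every letter 10 places backward in the alphabet (wrapping around).
So "tibdihnczzc" becomes "jyrtyxdspp".

jyrtyxdspp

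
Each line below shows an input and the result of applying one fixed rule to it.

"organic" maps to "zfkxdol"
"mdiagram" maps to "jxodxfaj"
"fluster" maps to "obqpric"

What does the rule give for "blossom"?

The pattern: reverse the string, then shift every letter 3 places backward in the alphabet (wrapping around).
On "blossom": the first step gives "mossolb", and the second then gives "jlppliy".

jlppliy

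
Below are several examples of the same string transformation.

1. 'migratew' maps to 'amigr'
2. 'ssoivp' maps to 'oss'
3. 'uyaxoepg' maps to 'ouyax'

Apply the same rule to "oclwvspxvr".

What's happening: delete the last 3 characters, then move the last character to the front.
For "oclwvspxvr", step one produces "oclwvsp"; step two turns that into "poclwvs".

poclwvs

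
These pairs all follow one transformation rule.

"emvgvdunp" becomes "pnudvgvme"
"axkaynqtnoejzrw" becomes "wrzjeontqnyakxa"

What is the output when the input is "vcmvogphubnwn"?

The transformation: reverse the string.
So "vcmvogphubnwn" becomes "nwnbuhpgovmcv".

nwnbuhpgovmcv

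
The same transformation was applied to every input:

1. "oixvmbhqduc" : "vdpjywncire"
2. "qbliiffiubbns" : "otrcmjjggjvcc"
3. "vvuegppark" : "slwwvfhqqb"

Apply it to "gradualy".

mzhsbevb

Looking at the pairs, the operation is to shift every letter 1 place forward in the alphabet (wrapping around), then move the last 2 characters to the front (rotate right by 2).
"gradualy" → "hsbevbmz" → "mzhsbevb".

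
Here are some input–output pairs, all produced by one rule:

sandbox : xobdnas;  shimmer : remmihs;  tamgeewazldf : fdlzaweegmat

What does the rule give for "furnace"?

Each output is the input with this applied: reverse the string.
On "furnace" that produces "ecanruf".

ecanruf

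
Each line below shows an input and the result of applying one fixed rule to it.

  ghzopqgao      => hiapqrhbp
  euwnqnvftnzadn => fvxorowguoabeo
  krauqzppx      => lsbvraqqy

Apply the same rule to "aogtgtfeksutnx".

Rule — shift every letter 1 place forward in the alphabet (wrapping around).
On "aogtgtfeksutnx" that produces "bphuhugfltvuoy".

bphuhugfltvuoy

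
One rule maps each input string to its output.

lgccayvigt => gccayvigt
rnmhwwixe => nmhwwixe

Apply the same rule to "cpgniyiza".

The pattern: delete the first character.
So "cpgniyiza" becomes "pgniyiza".

pgniyiza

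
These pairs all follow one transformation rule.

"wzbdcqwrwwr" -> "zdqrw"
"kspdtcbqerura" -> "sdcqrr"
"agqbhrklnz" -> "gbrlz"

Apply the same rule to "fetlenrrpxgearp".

elnrxer

The transformation: keep every other character starting from the second (positions 2nd, 4th, 6th, ...).
Applying that to "fetlenrrpxgearp" gives "elnrxer".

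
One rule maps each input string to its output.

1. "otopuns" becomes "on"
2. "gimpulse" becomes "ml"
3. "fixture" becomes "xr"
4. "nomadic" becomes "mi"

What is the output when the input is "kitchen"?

te

The pattern: keep one character in every 3, starting at position 3 (positions 3rd, 6th, 9th, ...).
Applying that to "kitchen" gives "te".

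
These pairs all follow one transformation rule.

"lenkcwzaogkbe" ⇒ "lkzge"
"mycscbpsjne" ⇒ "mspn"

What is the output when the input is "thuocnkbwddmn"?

tokdn

The pattern: keep one character in every 3, starting at position 1 (positions 1st, 4th, 7th, ...).
On "thuocnkbwddmn" that produces "tokdn".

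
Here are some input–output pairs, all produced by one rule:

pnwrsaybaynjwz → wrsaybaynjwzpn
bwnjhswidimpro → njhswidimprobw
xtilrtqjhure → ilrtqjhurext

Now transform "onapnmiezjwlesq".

apnmiezjwlesqon

What's happening: move the first 2 characters to the end (rotate left by 2).
Applying that to "onapnmiezjwlesq" gives "apnmiezjwlesqon".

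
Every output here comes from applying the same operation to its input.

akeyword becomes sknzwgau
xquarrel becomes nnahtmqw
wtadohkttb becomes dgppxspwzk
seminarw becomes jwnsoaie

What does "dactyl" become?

puhzwy

In each case the input is transformed by: shift every letter 4 places backward in the alphabet (wrapping around), then swap the front and back halves of the string.
On "dactyl": the first step gives "zwypuh", and the second then gives "puhzwy".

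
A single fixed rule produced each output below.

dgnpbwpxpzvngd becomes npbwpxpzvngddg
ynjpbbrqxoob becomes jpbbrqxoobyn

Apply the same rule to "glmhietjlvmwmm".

What's happening: move the first 2 characters to the end (rotate left by 2).
On "glmhietjlvmwmm" that produces "mhietjlvmwmmgl".

mhietjlvmwmmgl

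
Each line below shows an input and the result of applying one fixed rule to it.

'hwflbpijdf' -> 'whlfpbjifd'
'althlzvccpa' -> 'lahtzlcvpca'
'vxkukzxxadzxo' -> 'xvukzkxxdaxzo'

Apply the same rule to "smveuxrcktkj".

In each case the input is transformed by: swap each adjacent pair of characters (1↔2, 3↔4, ...).
"smveuxrcktkj" → "msevxucrtkjk".

msevxucrtkjk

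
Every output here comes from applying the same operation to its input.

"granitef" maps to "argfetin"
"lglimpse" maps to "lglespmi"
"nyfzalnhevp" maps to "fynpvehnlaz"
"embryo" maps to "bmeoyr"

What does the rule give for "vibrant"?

bivtnar

In each case the input is transformed by: move the first 3 characters to the end (rotate left by 3), then reverse the string.
For "vibrant", step one produces "rantvib"; step two turns that into "bivtnar".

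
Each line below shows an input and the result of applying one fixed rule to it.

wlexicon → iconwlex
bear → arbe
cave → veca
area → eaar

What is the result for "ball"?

llba

Rule — swap the front and back halves of the string.
"ball" → "llba".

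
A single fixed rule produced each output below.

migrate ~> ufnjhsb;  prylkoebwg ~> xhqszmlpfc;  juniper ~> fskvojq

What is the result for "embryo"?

The transformation: move the last 2 characters to the front (rotate right by 2), then shift every letter 1 place forward in the alphabet (wrapping around).
"embryo" → "yoembr" → "zpfncs".

zpfncs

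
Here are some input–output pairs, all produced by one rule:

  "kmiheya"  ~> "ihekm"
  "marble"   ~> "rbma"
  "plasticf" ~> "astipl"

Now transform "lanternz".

nterla

Rule — delete the last 2 characters, then move the first 2 characters to the end (rotate left by 2).
Doing the same to "lanternz": "nterla".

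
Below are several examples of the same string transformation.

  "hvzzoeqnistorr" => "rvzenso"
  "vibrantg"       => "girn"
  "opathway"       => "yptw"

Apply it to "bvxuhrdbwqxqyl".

lvurbqq

The transformation: move the last character to the front, then keep every other character starting from the first (positions 1st, 3rd, 5th, ...).
Working it through for "bvxuhrdbwqxqyl": intermediate "lbvxuhrdbwqxqy", final "lvurbqq".
(Check on "opathway": → "yopathwa" → "yptw" ✓)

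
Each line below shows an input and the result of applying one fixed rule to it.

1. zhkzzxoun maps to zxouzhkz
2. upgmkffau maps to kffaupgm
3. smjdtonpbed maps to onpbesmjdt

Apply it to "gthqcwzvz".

Each output is the input with this applied: delete the last character, then swap the front and back halves of the string.
Applying both steps to "gthqcwzvz": "gthqcwzv", then "cwzvgthq".

cwzvgthq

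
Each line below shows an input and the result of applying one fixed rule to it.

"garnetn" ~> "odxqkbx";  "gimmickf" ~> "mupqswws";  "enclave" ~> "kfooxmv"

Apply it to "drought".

In each case the input is transformed by: shift every letter 10 places forward in the alphabet (wrapping around), then move the last 3 characters to the front (rotate right by 3).
Applying both steps to "drought": "nbyeqrd", then "qrdnbye".

qrdnbye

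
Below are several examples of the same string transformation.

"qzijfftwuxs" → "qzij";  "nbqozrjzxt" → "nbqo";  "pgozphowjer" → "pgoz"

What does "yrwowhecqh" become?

yrwo

The rule is to keep only the first 4 characters.
Doing the same to "yrwowhecqh": "yrwo".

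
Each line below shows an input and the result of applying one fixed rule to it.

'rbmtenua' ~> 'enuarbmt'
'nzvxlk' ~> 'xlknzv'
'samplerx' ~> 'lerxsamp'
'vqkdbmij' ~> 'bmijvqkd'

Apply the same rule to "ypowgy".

wgyypo

What's happening: swap the front and back halves of the string.
"ypowgy" → "wgyypo".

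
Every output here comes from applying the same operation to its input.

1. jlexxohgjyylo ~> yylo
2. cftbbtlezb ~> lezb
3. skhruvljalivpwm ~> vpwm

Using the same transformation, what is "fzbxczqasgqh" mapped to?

In each case the input is transformed by: keep only the last 4 characters.
For "fzbxczqasgqh" the result is "sgqh".

sgqh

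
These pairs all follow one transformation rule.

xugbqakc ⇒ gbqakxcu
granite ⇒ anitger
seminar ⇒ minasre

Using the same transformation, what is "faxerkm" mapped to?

xerkfma

In each case the input is transformed by: swap the first and last characters, then move the first 2 characters to the end (rotate left by 2).
"faxerkm" → "maxerkf" → "xerkfma".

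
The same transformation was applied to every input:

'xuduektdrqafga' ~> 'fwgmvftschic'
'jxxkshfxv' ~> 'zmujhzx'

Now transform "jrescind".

Each output is the input with this applied: shift every letter 2 places forward in the alphabet (wrapping around), then delete the first 2 characters.
"jrescind" → "ltguekpf" → "guekpf".
(Check on "jxxkshfxv": → "lzzmujhzx" → "zmujhzx" ✓)

guekpf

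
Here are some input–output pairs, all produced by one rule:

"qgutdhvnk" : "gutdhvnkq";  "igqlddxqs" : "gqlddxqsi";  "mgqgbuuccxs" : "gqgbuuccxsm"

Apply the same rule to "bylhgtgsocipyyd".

ylhgtgsocipyydb

Rule — move the first character to the end.
So "bylhgtgsocipyyd" becomes "ylhgtgsocipyydb".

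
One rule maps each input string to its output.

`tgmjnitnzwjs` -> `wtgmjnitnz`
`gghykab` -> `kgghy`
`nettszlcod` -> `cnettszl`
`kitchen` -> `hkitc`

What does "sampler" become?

lsamp

Looking at the pairs, the operation is to delete the last 2 characters, then move the last character to the front.
For "sampler", step one produces "sampl"; step two turns that into "lsamp".
(Check on "gghykab": → "gghyk" → "kgghy" ✓)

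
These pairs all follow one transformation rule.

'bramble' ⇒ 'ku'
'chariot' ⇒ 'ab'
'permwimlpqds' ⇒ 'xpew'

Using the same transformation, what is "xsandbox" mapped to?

lwq

Looking at the pairs, the operation is to shift every letter 7 places backward in the alphabet (wrapping around), then keep one character in every 3, starting at position 2 (positions 2nd, 5th, 8th, ...).
Working it through for "xsandbox": intermediate "qltgwuhq", final "lwq".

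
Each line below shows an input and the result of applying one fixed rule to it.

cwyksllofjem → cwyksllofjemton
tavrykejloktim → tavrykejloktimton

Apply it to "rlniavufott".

rlniavufottton

What's happening: append "ton".
"rlniavufott" → "rlniavufottton".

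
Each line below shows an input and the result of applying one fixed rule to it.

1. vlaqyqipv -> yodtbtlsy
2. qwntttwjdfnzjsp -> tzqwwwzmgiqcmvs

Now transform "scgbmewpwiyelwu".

vfjephzszlbhozx

What's happening: shift every letter 3 places forward in the alphabet (wrapping around).
For "scgbmewpwiyelwu" the result is "vfjephzszlbhozx".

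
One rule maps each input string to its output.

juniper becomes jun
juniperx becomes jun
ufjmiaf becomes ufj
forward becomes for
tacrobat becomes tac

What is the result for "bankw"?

The rule is to keep only the first 3 characters.
Doing the same to "bankw": "ban".

ban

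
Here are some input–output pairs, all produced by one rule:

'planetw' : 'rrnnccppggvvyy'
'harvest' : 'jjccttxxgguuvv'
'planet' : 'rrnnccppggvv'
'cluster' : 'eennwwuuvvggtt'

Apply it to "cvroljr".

What's happening: shift every letter 2 places forward in the alphabet (wrapping around), then double every character.
Working it through for "cvroljr": intermediate "extqnlt", final "eexxttqqnnlltt".

eexxttqqnnlltt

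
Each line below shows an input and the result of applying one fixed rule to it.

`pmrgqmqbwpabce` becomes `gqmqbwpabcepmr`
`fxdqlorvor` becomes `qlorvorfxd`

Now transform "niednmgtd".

dnmgtdnie

What's happening: move the first 3 characters to the end (rotate left by 3).
"niednmgtd" → "dnmgtdnie".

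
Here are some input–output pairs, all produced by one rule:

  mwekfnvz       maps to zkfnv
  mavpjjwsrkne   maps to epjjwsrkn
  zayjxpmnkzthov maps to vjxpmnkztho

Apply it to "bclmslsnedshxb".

The rule is to delete the first 3 characters, then move the last character to the front.
Doing the same to "bclmslsnedshxb": "bmslsnedshx".

bmslsnedshx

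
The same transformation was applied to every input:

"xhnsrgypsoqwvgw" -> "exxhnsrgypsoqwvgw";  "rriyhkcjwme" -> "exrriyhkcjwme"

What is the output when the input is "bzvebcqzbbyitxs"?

exbzvebcqzbbyitxs

In each case the input is transformed by: prepend "ex".
"bzvebcqzbbyitxs" → "exbzvebcqzbbyitxs".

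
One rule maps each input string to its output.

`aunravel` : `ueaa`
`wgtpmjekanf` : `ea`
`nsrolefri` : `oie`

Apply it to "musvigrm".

ui

The transformation: sort the characters into reverse alphabetical order, then keep only the vowels.
"musvigrm" → "vusrmmig" → "ui".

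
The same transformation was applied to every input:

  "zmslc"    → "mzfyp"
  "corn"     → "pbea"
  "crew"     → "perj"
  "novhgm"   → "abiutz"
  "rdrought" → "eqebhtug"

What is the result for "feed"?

Rule — shift every letter 13 places forward in the alphabet (wrapping around) — i.e. ROT13.
So "feed" becomes "srrq".

srrq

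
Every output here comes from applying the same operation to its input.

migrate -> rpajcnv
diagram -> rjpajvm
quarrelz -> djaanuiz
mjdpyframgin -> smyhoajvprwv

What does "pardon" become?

jamxwy

The rule is to move the first character to the end, then shift every letter 9 places forward in the alphabet (wrapping around).
"pardon" → "ardonp" → "jamxwy".
(Check on "quarrelz": → "uarrelzq" → "djaanuiz" ✓)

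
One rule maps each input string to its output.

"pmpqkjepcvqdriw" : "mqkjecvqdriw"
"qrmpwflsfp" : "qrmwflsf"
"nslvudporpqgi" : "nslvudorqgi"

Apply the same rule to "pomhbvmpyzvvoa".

What's happening: remove every "p".
Doing the same to "pomhbvmpyzvvoa": "omhbvmyzvvoa".

omhbvmyzvvoa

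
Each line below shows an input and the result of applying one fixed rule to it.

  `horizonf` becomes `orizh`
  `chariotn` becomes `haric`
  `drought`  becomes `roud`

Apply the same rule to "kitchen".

itck

The rule is to delete the last 3 characters, then move the first character to the end.
For "kitchen", step one produces "kitc"; step two turns that into "itck".
(Check on "horizonf": → "horiz" → "orizh" ✓)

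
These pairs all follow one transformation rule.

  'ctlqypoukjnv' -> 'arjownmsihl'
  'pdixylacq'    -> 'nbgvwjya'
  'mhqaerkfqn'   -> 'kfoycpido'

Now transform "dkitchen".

Looking at the pairs, the operation is to shift every letter 2 places backward in the alphabet (wrapping around), then delete the last character.
Working it through for "dkitchen": intermediate "bigrafcl", final "bigrafc".
(Check on "ctlqypoukjnv": → "arjownmsihlt" → "arjownmsihl" ✓)

bigrafc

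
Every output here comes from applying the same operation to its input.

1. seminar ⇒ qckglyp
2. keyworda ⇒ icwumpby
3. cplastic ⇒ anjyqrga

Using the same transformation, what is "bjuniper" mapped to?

Rule — shift every letter 2 places backward in the alphabet (wrapping around).
On "bjuniper" that produces "zhslgncp".

zhslgncp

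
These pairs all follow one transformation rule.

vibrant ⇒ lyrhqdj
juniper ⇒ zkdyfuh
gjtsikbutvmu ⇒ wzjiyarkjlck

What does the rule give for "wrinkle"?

Each output is the input with this applied: shift every letter 10 places backward in the alphabet (wrapping around).
For "wrinkle" the result is "mhydabu".

mhydabu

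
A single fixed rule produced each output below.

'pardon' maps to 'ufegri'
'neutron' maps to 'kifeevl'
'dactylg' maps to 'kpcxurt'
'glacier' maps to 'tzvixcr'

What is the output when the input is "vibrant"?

irekmzs

Looking at the pairs, the operation is to move the first 3 characters to the end (rotate left by 3), then shift every letter 9 places backward in the alphabet (wrapping around).
Starting from "vibrant": after the first operation, "rantvib"; after the second, "irekmzs".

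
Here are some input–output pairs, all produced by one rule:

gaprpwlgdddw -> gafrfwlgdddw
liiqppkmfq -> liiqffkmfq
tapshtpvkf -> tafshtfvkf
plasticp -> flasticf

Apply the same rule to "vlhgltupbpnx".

vlhgltufbfnx

The transformation: replace every "p" with "f".
Doing the same to "vlhgltupbpnx": "vlhgltufbfnx".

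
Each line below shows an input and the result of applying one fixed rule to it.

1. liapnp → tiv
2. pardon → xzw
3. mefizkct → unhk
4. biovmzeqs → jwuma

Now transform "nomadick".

Each output is the input with this applied: shift every letter 8 places forward in the alphabet (wrapping around), then keep every other character starting from the first (positions 1st, 3rd, 5th, ...).
On "nomadick": the first step gives "vwuilqks", and the second then gives "vulk".

vulk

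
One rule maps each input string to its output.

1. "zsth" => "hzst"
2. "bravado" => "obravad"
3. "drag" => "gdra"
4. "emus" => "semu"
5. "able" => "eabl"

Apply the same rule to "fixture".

efixtur

The pattern: move the last character to the front.
"fixture" → "efixtur".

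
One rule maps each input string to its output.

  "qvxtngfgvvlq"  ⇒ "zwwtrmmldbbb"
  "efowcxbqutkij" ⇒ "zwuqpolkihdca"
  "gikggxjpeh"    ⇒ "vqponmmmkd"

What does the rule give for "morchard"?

In each case the input is transformed by: shift every letter 6 places forward in the alphabet (wrapping around), then sort the characters into reverse alphabetical order.
Starting from "morchard": after the first operation, "suxingxj"; after the second, "xxusnjig".

xxusnjig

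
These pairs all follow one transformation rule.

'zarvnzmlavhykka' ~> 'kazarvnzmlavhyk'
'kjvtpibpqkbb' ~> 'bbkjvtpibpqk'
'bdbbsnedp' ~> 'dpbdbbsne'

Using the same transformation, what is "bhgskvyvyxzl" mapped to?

Each output is the input with this applied: move the last 2 characters to the front (rotate right by 2).
For "bhgskvyvyxzl" the result is "zlbhgskvyvyx".

zlbhgskvyvyx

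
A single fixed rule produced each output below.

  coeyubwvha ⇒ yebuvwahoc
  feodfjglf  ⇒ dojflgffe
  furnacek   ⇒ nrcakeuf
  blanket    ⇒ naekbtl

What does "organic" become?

Each output is the input with this applied: move the first 2 characters to the end (rotate left by 2), then swap each adjacent pair of characters (1↔2, 3↔4, ...).
Starting from "organic": after the first operation, "ganicor"; after the second, "aginocr".

aginocr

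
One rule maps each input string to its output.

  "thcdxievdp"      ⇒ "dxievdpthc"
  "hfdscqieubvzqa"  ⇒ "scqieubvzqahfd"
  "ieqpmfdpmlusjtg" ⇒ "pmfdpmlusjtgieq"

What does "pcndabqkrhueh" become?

The transformation: move the first 3 characters to the end (rotate left by 3).
Applying that to "pcndabqkrhueh" gives "dabqkrhuehpcn".

dabqkrhuehpcn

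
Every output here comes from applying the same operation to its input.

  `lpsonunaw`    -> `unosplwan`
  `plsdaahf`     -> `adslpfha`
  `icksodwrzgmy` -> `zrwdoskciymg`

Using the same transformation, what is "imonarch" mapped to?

anomihcr

Rule — move the last 3 characters to the front (rotate right by 3), then reverse the string.
Applying both steps to "imonarch": "rchimona", then "anomihcr".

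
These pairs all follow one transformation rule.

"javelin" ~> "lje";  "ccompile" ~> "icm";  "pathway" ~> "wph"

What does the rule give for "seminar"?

Rule — move the last 3 characters to the front (rotate right by 3), then keep one character in every 3, starting at position 1 (positions 1st, 4th, 7th, ...).
"seminar" → "narsemi" → "nsi".

nsi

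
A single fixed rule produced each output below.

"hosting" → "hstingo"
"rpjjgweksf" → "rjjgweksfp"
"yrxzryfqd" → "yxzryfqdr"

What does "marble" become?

mrblea

In each case the input is transformed by: move the first character to the end, then swap the first and last characters.
On "marble": the first step gives "arblem", and the second then gives "mrblea".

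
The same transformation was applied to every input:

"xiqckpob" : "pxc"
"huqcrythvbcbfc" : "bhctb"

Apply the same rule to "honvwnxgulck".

lhvx

Each output is the input with this applied: move the last 3 characters to the front (rotate right by 3), then keep one character in every 3, starting at position 1 (positions 1st, 4th, 7th, ...).
On "honvwnxgulck": the first step gives "lckhonvwnxgu", and the second then gives "lhvx".
(Check on "huqcrythvbcbfc": → "bfchuqcrythvbc" → "bhctb" ✓)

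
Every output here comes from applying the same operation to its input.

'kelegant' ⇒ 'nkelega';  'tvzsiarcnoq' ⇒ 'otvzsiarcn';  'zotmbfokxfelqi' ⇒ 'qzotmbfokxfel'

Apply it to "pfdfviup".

Each output is the input with this applied: delete the last character, then move the last character to the front.
Applying that to "pfdfviup" gives "upfdfvi".
(Check on "zotmbfokxfelqi": → "zotmbfokxfelq" → "qzotmbfokxfel" ✓)

upfdfvi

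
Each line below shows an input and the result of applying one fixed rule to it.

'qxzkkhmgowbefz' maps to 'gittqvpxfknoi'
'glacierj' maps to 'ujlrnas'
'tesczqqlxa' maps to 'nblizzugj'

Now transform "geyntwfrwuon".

Looking at the pairs, the operation is to delete the first character, then shift every letter 9 places forward in the alphabet (wrapping around).
"geyntwfrwuon" → "nhwcfoafdxw".

nhwcfoafdxw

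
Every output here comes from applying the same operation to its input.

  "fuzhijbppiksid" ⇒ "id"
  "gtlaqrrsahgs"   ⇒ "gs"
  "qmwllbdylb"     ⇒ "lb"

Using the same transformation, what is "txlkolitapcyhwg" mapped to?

What's happening: keep only the last 2 characters.
On "txlkolitapcyhwg" that produces "wg".

wg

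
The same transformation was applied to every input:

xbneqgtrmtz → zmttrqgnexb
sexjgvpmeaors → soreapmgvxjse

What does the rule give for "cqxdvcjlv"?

vjlvcxdcq

The rule is to swap each adjacent pair of characters (1↔2, 3↔4, ...), then reverse the string.
Starting from "cqxdvcjlv": after the first operation, "qcdxcvljv"; after the second, "vjlvcxdcq".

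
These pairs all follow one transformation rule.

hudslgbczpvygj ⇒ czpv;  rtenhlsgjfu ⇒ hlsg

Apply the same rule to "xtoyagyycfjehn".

The rule is to delete the last 3 characters, then keep only the last 4 characters.
On "xtoyagyycfjehn": the first step gives "xtoyagyycfj", and the second then gives "ycfj".

ycfj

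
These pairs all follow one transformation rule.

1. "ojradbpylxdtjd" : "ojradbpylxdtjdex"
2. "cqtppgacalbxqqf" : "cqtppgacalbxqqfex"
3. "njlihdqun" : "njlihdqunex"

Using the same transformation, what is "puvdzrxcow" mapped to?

puvdzrxcowex

Each output is the input with this applied: append "ex".
On "puvdzrxcow" that produces "puvdzrxcowex".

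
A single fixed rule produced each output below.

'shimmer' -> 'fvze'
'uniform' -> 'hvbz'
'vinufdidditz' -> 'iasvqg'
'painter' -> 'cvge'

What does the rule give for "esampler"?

rncr

In each case the input is transformed by: shift every letter 13 places forward in the alphabet (wrapping around) — i.e. ROT13, then keep every other character starting from the first (positions 1st, 3rd, 5th, ...).
Starting from "esampler": after the first operation, "rfnzcyre"; after the second, "rncr".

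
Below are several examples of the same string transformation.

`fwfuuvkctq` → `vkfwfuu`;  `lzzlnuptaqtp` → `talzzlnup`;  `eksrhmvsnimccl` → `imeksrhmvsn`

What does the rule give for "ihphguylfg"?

uyihphg

The transformation: delete the last 3 characters, then move the last 2 characters to the front (rotate right by 2).
"ihphguylfg" → "ihphguy" → "uyihphg".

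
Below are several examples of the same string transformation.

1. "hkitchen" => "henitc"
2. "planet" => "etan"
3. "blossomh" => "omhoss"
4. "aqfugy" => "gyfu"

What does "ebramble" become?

The rule is to delete the first 2 characters, then swap the front and back halves of the string.
Working it through for "ebramble": intermediate "ramble", final "bleram".

bleram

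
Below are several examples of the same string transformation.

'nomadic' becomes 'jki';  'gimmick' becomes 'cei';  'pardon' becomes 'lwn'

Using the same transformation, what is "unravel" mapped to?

qjn

The transformation: shift every letter 4 places backward in the alphabet (wrapping around), then keep only the first 3 characters.
On "unravel": the first step gives "qjnwrah", and the second then gives "qjn".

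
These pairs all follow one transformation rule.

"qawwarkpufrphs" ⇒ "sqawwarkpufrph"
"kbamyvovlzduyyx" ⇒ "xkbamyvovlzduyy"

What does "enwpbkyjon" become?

Looking at the pairs, the operation is to move the last character to the front.
So "enwpbkyjon" becomes "nenwpbkyjo".

nenwpbkyjo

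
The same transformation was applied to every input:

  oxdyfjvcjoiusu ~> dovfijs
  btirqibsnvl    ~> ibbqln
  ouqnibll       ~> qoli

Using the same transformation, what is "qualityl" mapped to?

Each output is the input with this applied: keep every other character starting from the first (positions 1st, 3rd, 5th, ...), then swap each adjacent pair of characters (1↔2, 3↔4, ...).
So "qualityl" becomes "aqyi".

aqyi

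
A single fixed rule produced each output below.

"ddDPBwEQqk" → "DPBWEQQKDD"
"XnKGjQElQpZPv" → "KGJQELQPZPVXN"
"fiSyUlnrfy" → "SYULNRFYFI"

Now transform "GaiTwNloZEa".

The rule is to move the first 2 characters to the end (rotate left by 2), then convert every letter to uppercase.
Starting from "GaiTwNloZEa": after the first operation, "iTwNloZEaGa"; after the second, "ITWNLOZEAGA".

ITWNLOZEAGA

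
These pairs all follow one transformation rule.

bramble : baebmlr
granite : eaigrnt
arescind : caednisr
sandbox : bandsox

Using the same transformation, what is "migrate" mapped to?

eaigrmt

The rule is to sort the characters into alphabetical order, then swap each adjacent pair of characters (1↔2, 3↔4, ...).
"migrate" → "aegimrt" → "eaigrmt".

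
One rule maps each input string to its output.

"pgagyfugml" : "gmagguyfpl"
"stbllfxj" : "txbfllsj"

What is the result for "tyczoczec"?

yeczzcotc

The transformation: take characters alternately from the front and the back (1st, last, 2nd, 2nd-last, ...), then move the first 2 characters to the end (rotate left by 2).
For "tyczoczec", step one produces "tcyeczzco"; step two turns that into "yeczzcotc".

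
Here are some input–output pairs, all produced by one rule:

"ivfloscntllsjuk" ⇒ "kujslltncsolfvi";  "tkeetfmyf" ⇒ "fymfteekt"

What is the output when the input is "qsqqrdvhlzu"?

uzlhvdrqqsq

In each case the input is transformed by: reverse the string.
For "qsqqrdvhlzu" the result is "uzlhvdrqqsq".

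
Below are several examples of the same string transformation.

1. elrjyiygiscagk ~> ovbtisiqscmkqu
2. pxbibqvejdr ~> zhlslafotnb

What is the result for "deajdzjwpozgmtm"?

Each output is the input with this applied: shift every letter 10 places forward in the alphabet (wrapping around).
On "deajdzjwpozgmtm" that produces "noktnjtgzyjqwdw".

noktnjtgzyjqwdw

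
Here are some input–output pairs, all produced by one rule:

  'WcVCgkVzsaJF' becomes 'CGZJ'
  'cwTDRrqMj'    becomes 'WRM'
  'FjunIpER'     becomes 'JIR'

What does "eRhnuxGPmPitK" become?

The pattern: keep one character in every 3, starting at position 2 (positions 2nd, 5th, 8th, ...), then convert every letter to uppercase.
Working it through for "eRhnuxGPmPitK": intermediate "RuPi", final "RUPI".
(Check on "cwTDRrqMj": → "wRM" → "WRM" ✓)

RUPI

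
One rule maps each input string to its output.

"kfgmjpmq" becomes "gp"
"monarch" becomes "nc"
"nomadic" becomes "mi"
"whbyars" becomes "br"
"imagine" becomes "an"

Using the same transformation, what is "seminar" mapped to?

ma

The rule is to keep one character in every 3, starting at position 3 (positions 3rd, 6th, 9th, ...).
"seminar" → "ma".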